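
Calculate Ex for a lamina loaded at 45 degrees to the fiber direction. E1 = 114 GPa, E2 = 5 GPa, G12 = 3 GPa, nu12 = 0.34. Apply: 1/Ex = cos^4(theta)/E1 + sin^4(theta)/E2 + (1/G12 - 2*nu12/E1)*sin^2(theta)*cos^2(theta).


cos^4(45) = 0.25, sin^4(45) = 0.25, sin^2(45)*cos^2(45) = 0.25
1/G12 - 2*nu12/E1 = 1/3 - 2*0.34/114 = 0.327368 GPa^-1
1/Ex = 0.25/114 + 0.25/5 + 0.327368*0.25 = 0.1340351 GPa^-1
Ex = 7.46 GPa

7.46 GPa


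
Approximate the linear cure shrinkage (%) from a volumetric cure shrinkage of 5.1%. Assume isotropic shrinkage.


Linear shrinkage ≈ vol_shrink/3 = 5.1/3 = 1.7%

1.7%


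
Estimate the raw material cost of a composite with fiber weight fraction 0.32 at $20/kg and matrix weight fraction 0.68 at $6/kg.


Cost = cost_f*Wf + cost_m*Wm = 20*0.32 + 6*0.68 = $10.48/kg

$10.48/kg


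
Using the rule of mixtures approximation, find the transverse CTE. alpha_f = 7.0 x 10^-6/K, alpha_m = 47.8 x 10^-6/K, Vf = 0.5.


alpha_2 = alpha_f*Vf + alpha_m*(1-Vf) = 7.0*0.5 + 47.8*0.5 = 27.4 x 10^-6/K

27.4 x 10^-6/K


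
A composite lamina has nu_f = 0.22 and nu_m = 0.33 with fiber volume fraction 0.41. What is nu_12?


nu_12 = nu_f*Vf + nu_m*(1-Vf) = 0.22*0.41 + 0.33*0.59 = 0.2849

0.2849


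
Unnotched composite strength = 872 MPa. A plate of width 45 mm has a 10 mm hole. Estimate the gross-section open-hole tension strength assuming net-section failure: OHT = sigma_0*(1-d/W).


OHT = sigma_0*(1-d/W) = 872*(1-10/45) = 678.2 MPa

678.2 MPa


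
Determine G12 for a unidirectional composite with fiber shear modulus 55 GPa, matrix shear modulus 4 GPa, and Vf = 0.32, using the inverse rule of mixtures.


1/G12 = Vf/Gf + (1-Vf)/Gm = 0.32/55 + 0.68/4
G12 = 5.69 GPa

5.69 GPa


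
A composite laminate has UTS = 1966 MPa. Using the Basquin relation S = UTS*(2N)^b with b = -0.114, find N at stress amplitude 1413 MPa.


N = 0.5 * (S/UTS)^(1/b) = 0.5 * (1413/1966)^(1/-0.114) = 9.0621 cycles

9.0621 cycles


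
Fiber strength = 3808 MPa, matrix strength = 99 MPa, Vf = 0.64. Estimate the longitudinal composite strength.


sigma_1 = sigma_f*Vf + sigma_m*(1-Vf) = 3808*0.64 + 99*0.36 = 2472.8 MPa

2472.8 MPa


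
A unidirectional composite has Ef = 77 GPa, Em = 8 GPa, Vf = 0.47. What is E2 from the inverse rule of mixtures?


1/E2 = Vf/Ef + (1-Vf)/Em = 0.47/77 + 0.53/8
E2 = 13.82 GPa

13.82 GPa


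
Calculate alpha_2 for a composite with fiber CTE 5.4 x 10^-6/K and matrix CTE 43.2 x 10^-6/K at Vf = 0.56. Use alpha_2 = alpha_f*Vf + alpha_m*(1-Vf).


alpha_2 = alpha_f*Vf + alpha_m*(1-Vf) = 5.4*0.56 + 43.2*0.44 = 22.0 x 10^-6/K

22.0 x 10^-6/K


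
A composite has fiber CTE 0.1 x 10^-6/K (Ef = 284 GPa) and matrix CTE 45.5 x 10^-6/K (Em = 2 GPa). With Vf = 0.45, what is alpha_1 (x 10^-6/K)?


E1 = Ef*Vf + Em*(1-Vf) = 128.9
alpha_1 = (alpha_f*Ef*Vf + alpha_m*Em*(1-Vf))/E1 = 0.49 x 10^-6/K

0.49 x 10^-6/K


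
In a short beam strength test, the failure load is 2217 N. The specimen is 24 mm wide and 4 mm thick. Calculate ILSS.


ILSS = 3F/(4bh) = 3*2217/(4*24*4) = 17.32 MPa

17.32 MPa


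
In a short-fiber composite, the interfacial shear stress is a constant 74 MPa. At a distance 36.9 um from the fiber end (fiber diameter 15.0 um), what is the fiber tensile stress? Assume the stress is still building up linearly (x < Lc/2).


Force balance: sigma_f * (pi*d^2/4) = tau * (pi*d) * x  ->  sigma_f = 4 * tau * x / d
sigma_f = 4 * 74 * 36.9 / 15.0 = 728.2 MPa

728.2 MPa


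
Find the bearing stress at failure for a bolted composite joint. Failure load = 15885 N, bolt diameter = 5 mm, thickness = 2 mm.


sigma_br = F/(d*h) = 15885/(5*2) = 1588.5 MPa

1588.5 MPa


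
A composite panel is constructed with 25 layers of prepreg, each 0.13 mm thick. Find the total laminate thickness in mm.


h = n * t_ply = 25 * 0.13 = 3.25 mm

3.25 mm


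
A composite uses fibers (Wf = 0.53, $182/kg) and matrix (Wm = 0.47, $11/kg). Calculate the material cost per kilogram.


Cost = cost_f*Wf + cost_m*Wm = 182*0.53 + 11*0.47 = $101.63/kg

$101.63/kg


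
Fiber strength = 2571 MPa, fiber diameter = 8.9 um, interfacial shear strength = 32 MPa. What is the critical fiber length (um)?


Lc = sigma_f * d / (2 * tau_i) = 2571 * 8.9 / (2 * 32) = 357.5 um

357.5 um


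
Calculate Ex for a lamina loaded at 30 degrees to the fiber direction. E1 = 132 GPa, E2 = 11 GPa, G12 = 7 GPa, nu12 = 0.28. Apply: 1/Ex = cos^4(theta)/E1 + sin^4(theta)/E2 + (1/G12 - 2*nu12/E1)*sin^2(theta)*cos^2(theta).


cos^4(30) = 0.5625, sin^4(30) = 0.0625, sin^2(30)*cos^2(30) = 0.1875
1/G12 - 2*nu12/E1 = 1/7 - 2*0.28/132 = 0.138615 GPa^-1
1/Ex = 0.5625/132 + 0.0625/11 + 0.138615*0.1875 = 0.0359334 GPa^-1
Ex = 27.83 GPa

27.83 GPa


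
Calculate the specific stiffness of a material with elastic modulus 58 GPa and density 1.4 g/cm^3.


Specific stiffness = E/rho = 58/1.4 = 41.4 GPa/(g/cm^3)

41.4 GPa/(g/cm^3)


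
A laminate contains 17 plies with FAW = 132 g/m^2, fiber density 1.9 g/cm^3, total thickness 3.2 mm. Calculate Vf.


Vf = n * FAW / (rho_f * h * 1000) = 17 * 132 / (1.9 * 3.2 * 1000) = 0.3691

0.3691


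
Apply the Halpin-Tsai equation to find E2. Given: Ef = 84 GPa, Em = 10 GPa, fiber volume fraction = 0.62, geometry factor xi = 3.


eta = (Ef/Em - 1)/(Ef/Em + xi) = (8.4 - 1)/(8.4 + 3) = 0.6491
E2 = Em*(1+xi*eta*Vf)/(1-eta*Vf) = 36.94 GPa

36.94 GPa


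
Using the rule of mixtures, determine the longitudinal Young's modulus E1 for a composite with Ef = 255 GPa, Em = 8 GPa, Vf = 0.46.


E1 = Ef*Vf + Em*(1-Vf) = 255*0.46 + 8*0.54 = 121.62 GPa

121.62 GPa


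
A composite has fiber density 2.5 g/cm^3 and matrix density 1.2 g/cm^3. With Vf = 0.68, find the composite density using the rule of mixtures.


rho_c = rho_f*Vf + rho_m*(1-Vf) = 2.5*0.68 + 1.2*0.32 = 2.084 g/cm^3

2.084 g/cm^3


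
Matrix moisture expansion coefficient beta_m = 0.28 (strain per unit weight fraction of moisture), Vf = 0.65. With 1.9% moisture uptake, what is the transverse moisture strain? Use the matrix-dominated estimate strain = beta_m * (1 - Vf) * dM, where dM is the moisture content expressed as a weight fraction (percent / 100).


dM = 1.9/100 = 0.019
strain = beta_m * (1-Vf) * dM = 0.28 * 0.35 * 0.019 = 0.001862

0.001862


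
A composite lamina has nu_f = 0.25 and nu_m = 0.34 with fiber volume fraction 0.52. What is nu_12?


nu_12 = nu_f*Vf + nu_m*(1-Vf) = 0.25*0.52 + 0.34*0.48 = 0.2932

0.2932


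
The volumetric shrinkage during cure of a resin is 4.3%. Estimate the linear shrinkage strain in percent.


Linear shrinkage ≈ vol_shrink/3 = 4.3/3 = 1.433%

1.433%


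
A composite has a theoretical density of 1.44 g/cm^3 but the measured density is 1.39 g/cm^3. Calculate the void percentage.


Void% = (rho_theo - rho_actual)/rho_theo * 100 = (1.44 - 1.39)/1.44 * 100 = 3.47%

3.47%


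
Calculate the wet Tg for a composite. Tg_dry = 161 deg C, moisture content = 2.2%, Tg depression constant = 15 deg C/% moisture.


Tg_wet = Tg_dry - k*moisture = 161 - 15*2.2 = 128.0 deg C

128.0 deg C


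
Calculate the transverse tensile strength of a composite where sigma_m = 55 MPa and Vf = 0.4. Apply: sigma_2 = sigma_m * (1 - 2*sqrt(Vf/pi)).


factor = 1 - 2*sqrt(0.4/pi) = 0.2864
sigma_2 = 55 * 0.2864 = 15.75 MPa

15.75 MPa


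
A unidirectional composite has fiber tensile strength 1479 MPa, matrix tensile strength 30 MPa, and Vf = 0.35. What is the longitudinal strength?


sigma_1 = sigma_f*Vf + sigma_m*(1-Vf) = 1479*0.35 + 30*0.65 = 537.2 MPa

537.2 MPa


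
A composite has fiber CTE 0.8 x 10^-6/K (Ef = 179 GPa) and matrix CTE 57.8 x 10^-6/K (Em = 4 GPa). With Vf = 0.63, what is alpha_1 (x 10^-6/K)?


E1 = Ef*Vf + Em*(1-Vf) = 114.25
alpha_1 = (alpha_f*Ef*Vf + alpha_m*Em*(1-Vf))/E1 = 1.54 x 10^-6/K

1.54 x 10^-6/K


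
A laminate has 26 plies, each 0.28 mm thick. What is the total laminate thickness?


h = n * t_ply = 26 * 0.28 = 7.28 mm

7.28 mm


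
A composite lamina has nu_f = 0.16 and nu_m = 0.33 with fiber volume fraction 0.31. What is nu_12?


nu_12 = nu_f*Vf + nu_m*(1-Vf) = 0.16*0.31 + 0.33*0.69 = 0.2773

0.2773


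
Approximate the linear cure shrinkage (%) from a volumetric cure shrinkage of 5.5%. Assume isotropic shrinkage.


Linear shrinkage ≈ vol_shrink/3 = 5.5/3 = 1.833%

1.833%


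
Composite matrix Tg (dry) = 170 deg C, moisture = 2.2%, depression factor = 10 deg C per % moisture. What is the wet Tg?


Tg_wet = Tg_dry - k*moisture = 170 - 10*2.2 = 148.0 deg C

148.0 deg C


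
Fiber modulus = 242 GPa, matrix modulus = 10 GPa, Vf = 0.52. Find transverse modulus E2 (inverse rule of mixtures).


1/E2 = Vf/Ef + (1-Vf)/Em = 0.52/242 + 0.48/10
E2 = 19.94 GPa

19.94 GPa


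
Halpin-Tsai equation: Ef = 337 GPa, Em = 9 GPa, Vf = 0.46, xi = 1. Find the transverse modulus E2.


eta = (Ef/Em - 1)/(Ef/Em + xi) = (37.4444 - 1)/(37.4444 + 1) = 0.948
E2 = Em*(1+xi*eta*Vf)/(1-eta*Vf) = 22.92 GPa

22.92 GPa


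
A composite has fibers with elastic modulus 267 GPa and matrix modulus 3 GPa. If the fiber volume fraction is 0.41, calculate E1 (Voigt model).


E1 = Ef*Vf + Em*(1-Vf) = 267*0.41 + 3*0.59 = 111.24 GPa

111.24 GPa


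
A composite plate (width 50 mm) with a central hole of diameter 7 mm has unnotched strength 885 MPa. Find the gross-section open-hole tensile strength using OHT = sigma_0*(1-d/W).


OHT = sigma_0*(1-d/W) = 885*(1-7/50) = 761.1 MPa

761.1 MPa


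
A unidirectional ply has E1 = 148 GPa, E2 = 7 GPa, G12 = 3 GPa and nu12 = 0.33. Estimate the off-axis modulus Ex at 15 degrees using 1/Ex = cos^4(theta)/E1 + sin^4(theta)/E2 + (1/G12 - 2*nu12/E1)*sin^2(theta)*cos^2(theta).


cos^4(15) = 0.870513, sin^4(15) = 0.004487, sin^2(15)*cos^2(15) = 0.0625
1/G12 - 2*nu12/E1 = 1/3 - 2*0.33/148 = 0.328874 GPa^-1
1/Ex = 0.870513/148 + 0.004487/7 + 0.328874*0.0625 = 0.0270775 GPa^-1
Ex = 36.93 GPa

36.93 GPa


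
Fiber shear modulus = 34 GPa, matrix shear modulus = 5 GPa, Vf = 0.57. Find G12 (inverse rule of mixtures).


1/G12 = Vf/Gf + (1-Vf)/Gm = 0.57/34 + 0.43/5
G12 = 9.73 GPa

9.73 GPa


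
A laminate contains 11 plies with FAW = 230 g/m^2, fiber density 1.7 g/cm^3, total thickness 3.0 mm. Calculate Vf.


Vf = n * FAW / (rho_f * h * 1000) = 11 * 230 / (1.7 * 3.0 * 1000) = 0.4961

0.4961


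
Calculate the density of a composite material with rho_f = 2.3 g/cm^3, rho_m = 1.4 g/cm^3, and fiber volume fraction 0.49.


rho_c = rho_f*Vf + rho_m*(1-Vf) = 2.3*0.49 + 1.4*0.51 = 1.841 g/cm^3

1.841 g/cm^3


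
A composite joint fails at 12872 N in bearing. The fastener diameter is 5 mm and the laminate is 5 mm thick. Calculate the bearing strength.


sigma_br = F/(d*h) = 12872/(5*5) = 514.9 MPa

514.9 MPa


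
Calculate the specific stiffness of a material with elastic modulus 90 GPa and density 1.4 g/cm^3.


Specific stiffness = E/rho = 90/1.4 = 64.3 GPa/(g/cm^3)

64.3 GPa/(g/cm^3)


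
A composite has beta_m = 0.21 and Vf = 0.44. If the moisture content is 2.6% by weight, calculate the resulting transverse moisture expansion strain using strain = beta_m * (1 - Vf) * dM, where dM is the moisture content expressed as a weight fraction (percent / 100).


dM = 2.6/100 = 0.026
strain = beta_m * (1-Vf) * dM = 0.21 * 0.56 * 0.026 = 0.0030576

0.0030576


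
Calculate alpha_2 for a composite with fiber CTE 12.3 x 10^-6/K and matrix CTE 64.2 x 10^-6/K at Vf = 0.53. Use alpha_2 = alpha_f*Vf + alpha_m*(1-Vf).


alpha_2 = alpha_f*Vf + alpha_m*(1-Vf) = 12.3*0.53 + 64.2*0.47 = 36.7 x 10^-6/K

36.7 x 10^-6/K


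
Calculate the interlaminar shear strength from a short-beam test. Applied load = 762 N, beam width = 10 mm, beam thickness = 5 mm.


ILSS = 3F/(4bh) = 3*762/(4*10*5) = 11.43 MPa

11.43 MPa


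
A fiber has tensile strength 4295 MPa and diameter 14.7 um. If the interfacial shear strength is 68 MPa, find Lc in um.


Lc = sigma_f * d / (2 * tau_i) = 4295 * 14.7 / (2 * 68) = 464.2 um

464.2 um


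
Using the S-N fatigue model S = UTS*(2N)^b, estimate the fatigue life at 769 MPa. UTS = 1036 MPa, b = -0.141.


N = 0.5 * (S/UTS)^(1/b) = 0.5 * (769/1036)^(1/-0.141) = 4.1394 cycles

4.1394 cycles


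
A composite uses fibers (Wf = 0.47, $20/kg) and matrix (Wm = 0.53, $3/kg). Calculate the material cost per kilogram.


Cost = cost_f*Wf + cost_m*Wm = 20*0.47 + 3*0.53 = $10.99/kg

$10.99/kg


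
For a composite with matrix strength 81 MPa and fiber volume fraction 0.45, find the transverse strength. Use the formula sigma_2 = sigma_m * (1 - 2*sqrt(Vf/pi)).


factor = 1 - 2*sqrt(0.45/pi) = 0.2431
sigma_2 = 81 * 0.2431 = 19.69 MPa

19.69 MPa


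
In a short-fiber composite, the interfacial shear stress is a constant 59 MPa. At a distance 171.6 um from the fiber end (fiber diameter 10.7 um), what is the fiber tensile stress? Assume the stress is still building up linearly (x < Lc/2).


Force balance: sigma_f * (pi*d^2/4) = tau * (pi*d) * x  ->  sigma_f = 4 * tau * x / d
sigma_f = 4 * 59 * 171.6 / 10.7 = 3784.8 MPa

3784.8 MPa


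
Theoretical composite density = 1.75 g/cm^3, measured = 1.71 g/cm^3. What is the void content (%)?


Void% = (rho_theo - rho_actual)/rho_theo * 100 = (1.75 - 1.71)/1.75 * 100 = 2.29%

2.29%


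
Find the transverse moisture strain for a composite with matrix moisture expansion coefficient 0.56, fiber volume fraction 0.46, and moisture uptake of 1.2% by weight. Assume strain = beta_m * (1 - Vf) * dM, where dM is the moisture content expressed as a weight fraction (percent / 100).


dM = 1.2/100 = 0.012
strain = beta_m * (1-Vf) * dM = 0.56 * 0.54 * 0.012 = 0.0036288

0.0036288


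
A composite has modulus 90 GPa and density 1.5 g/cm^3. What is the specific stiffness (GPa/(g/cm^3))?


Specific stiffness = E/rho = 90/1.5 = 60.0 GPa/(g/cm^3)

60.0 GPa/(g/cm^3)


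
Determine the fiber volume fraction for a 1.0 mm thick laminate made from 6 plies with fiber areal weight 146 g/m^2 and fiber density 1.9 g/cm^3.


Vf = n * FAW / (rho_f * h * 1000) = 6 * 146 / (1.9 * 1.0 * 1000) = 0.4611

0.4611


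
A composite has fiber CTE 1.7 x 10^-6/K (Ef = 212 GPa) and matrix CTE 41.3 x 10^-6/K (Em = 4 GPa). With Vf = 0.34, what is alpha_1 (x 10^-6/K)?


E1 = Ef*Vf + Em*(1-Vf) = 74.72
alpha_1 = (alpha_f*Ef*Vf + alpha_m*Em*(1-Vf))/E1 = 3.1 x 10^-6/K

3.1 x 10^-6/K


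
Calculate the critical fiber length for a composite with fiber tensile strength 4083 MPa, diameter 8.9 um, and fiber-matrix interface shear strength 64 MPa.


Lc = sigma_f * d / (2 * tau_i) = 4083 * 8.9 / (2 * 64) = 283.9 um

283.9 um


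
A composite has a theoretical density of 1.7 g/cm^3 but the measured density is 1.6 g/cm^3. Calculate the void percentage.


Void% = (rho_theo - rho_actual)/rho_theo * 100 = (1.7 - 1.6)/1.7 * 100 = 5.88%

5.88%


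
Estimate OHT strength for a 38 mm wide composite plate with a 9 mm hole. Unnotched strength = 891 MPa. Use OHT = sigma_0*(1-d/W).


OHT = sigma_0*(1-d/W) = 891*(1-9/38) = 680.0 MPa

680.0 MPa


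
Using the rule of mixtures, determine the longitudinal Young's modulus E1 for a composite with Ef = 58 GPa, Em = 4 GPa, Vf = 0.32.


E1 = Ef*Vf + Em*(1-Vf) = 58*0.32 + 4*0.68 = 21.28 GPa

21.28 GPa


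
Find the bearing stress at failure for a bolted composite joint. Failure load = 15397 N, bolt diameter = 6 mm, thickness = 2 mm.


sigma_br = F/(d*h) = 15397/(6*2) = 1283.1 MPa

1283.1 MPa


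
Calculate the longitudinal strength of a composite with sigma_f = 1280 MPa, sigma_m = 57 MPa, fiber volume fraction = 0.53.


sigma_1 = sigma_f*Vf + sigma_m*(1-Vf) = 1280*0.53 + 57*0.47 = 705.2 MPa

705.2 MPa


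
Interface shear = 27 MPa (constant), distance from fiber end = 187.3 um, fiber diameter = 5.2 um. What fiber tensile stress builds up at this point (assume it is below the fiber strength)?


Force balance: sigma_f * (pi*d^2/4) = tau * (pi*d) * x  ->  sigma_f = 4 * tau * x / d
sigma_f = 4 * 27 * 187.3 / 5.2 = 3890.1 MPa

3890.1 MPa


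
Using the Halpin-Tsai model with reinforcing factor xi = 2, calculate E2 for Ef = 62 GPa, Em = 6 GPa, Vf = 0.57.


eta = (Ef/Em - 1)/(Ef/Em + xi) = (10.3333 - 1)/(10.3333 + 2) = 0.7568
E2 = Em*(1+xi*eta*Vf)/(1-eta*Vf) = 19.65 GPa

19.65 GPa


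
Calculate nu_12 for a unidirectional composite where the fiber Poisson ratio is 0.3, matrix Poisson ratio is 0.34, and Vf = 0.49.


nu_12 = nu_f*Vf + nu_m*(1-Vf) = 0.3*0.49 + 0.34*0.51 = 0.3204

0.3204


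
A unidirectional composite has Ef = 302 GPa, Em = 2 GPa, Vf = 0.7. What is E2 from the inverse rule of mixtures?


1/E2 = Vf/Ef + (1-Vf)/Em = 0.7/302 + 0.3/2
E2 = 6.57 GPa

6.57 GPa


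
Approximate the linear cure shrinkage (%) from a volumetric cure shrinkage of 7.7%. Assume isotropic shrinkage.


Linear shrinkage ≈ vol_shrink/3 = 7.7/3 = 2.567%

2.567%


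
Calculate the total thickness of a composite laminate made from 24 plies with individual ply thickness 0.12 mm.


h = n * t_ply = 24 * 0.12 = 2.88 mm

2.88 mm


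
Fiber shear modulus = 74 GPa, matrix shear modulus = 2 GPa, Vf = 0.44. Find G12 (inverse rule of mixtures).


1/G12 = Vf/Gf + (1-Vf)/Gm = 0.44/74 + 0.56/2
G12 = 3.5 GPa

3.5 GPa


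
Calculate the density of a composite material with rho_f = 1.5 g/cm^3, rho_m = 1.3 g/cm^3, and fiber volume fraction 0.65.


rho_c = rho_f*Vf + rho_m*(1-Vf) = 1.5*0.65 + 1.3*0.35 = 1.43 g/cm^3

1.43 g/cm^3


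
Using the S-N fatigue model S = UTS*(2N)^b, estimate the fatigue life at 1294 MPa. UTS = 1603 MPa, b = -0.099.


N = 0.5 * (S/UTS)^(1/b) = 0.5 * (1294/1603)^(1/-0.099) = 4.3487 cycles

4.3487 cycles


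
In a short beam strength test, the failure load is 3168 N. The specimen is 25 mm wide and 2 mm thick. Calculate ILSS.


ILSS = 3F/(4bh) = 3*3168/(4*25*2) = 47.52 MPa

47.52 MPa


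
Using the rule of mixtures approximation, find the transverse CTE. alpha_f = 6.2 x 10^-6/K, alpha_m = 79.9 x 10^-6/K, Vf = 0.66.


alpha_2 = alpha_f*Vf + alpha_m*(1-Vf) = 6.2*0.66 + 79.9*0.34 = 31.3 x 10^-6/K

31.3 x 10^-6/K


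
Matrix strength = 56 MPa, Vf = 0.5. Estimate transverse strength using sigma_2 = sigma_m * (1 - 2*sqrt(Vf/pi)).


factor = 1 - 2*sqrt(0.5/pi) = 0.2021
sigma_2 = 56 * 0.2021 = 11.32 MPa

11.32 MPa


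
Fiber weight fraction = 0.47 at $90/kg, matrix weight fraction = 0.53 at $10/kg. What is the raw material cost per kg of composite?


Cost = cost_f*Wf + cost_m*Wm = 90*0.47 + 10*0.53 = $47.6/kg

$47.6/kg


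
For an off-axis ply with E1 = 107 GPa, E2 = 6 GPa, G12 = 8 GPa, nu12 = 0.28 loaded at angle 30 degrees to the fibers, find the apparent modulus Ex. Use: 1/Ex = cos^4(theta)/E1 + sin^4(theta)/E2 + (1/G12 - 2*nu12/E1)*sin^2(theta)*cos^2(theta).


cos^4(30) = 0.5625, sin^4(30) = 0.0625, sin^2(30)*cos^2(30) = 0.1875
1/G12 - 2*nu12/E1 = 1/8 - 2*0.28/107 = 0.119766 GPa^-1
1/Ex = 0.5625/107 + 0.0625/6 + 0.119766*0.1875 = 0.0381299 GPa^-1
Ex = 26.23 GPa

26.23 GPa


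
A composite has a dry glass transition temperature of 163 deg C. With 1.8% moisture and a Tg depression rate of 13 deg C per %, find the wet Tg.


Tg_wet = Tg_dry - k*moisture = 163 - 13*1.8 = 139.6 deg C

139.6 deg C


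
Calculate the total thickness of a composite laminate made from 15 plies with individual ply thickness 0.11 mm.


h = n * t_ply = 15 * 0.11 = 1.65 mm

1.65 mm


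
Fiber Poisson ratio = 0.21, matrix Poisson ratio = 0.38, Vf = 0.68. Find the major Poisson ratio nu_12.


nu_12 = nu_f*Vf + nu_m*(1-Vf) = 0.21*0.68 + 0.38*0.32 = 0.2644

0.2644


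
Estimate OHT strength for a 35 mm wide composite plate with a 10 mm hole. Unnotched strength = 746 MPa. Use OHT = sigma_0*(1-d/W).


OHT = sigma_0*(1-d/W) = 746*(1-10/35) = 532.9 MPa

532.9 MPa


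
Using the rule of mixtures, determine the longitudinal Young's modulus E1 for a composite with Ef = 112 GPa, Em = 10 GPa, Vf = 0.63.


E1 = Ef*Vf + Em*(1-Vf) = 112*0.63 + 10*0.37 = 74.26 GPa

74.26 GPa


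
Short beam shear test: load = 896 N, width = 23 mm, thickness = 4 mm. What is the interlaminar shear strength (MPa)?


ILSS = 3F/(4bh) = 3*896/(4*23*4) = 7.3 MPa

7.3 MPa


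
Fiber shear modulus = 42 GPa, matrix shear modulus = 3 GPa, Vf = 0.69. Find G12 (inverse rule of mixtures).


1/G12 = Vf/Gf + (1-Vf)/Gm = 0.69/42 + 0.31/3
G12 = 8.35 GPa

8.35 GPa


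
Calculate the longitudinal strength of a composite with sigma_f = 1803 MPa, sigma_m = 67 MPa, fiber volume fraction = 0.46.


sigma_1 = sigma_f*Vf + sigma_m*(1-Vf) = 1803*0.46 + 67*0.54 = 865.6 MPa

865.6 MPa


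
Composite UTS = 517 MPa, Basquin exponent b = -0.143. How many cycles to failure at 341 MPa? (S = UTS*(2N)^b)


N = 0.5 * (S/UTS)^(1/b) = 0.5 * (341/517)^(1/-0.143) = 9.1804 cycles

9.1804 cycles


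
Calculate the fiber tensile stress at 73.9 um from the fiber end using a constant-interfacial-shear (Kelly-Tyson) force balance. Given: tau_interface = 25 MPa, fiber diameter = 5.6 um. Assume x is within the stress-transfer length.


Force balance: sigma_f * (pi*d^2/4) = tau * (pi*d) * x  ->  sigma_f = 4 * tau * x / d
sigma_f = 4 * 25 * 73.9 / 5.6 = 1319.6 MPa

1319.6 MPa


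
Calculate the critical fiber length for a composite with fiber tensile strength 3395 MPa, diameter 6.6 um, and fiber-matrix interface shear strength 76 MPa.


Lc = sigma_f * d / (2 * tau_i) = 3395 * 6.6 / (2 * 76) = 147.4 um

147.4 um


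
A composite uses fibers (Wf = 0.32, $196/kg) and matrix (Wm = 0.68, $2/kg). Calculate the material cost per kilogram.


Cost = cost_f*Wf + cost_m*Wm = 196*0.32 + 2*0.68 = $64.08/kg

$64.08/kg


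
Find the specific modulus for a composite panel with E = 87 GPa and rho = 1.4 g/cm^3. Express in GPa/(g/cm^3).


Specific stiffness = E/rho = 87/1.4 = 62.1 GPa/(g/cm^3)

62.1 GPa/(g/cm^3)


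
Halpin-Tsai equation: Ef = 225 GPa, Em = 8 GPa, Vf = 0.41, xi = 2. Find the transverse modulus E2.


eta = (Ef/Em - 1)/(Ef/Em + xi) = (28.125 - 1)/(28.125 + 2) = 0.9004
E2 = Em*(1+xi*eta*Vf)/(1-eta*Vf) = 22.05 GPa

22.05 GPa


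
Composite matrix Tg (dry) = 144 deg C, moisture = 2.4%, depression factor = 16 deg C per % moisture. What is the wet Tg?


Tg_wet = Tg_dry - k*moisture = 144 - 16*2.4 = 105.6 deg C

105.6 deg C


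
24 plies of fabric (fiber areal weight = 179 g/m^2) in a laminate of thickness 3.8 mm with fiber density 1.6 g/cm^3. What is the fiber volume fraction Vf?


Vf = n * FAW / (rho_f * h * 1000) = 24 * 179 / (1.6 * 3.8 * 1000) = 0.7066

0.7066


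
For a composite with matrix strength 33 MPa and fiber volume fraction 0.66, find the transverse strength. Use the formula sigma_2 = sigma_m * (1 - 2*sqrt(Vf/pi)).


factor = 1 - 2*sqrt(0.66/pi) = 0.0833
sigma_2 = 33 * 0.0833 = 2.75 MPa

2.75 MPa


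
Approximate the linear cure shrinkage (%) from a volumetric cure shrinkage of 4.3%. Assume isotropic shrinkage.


Linear shrinkage ≈ vol_shrink/3 = 4.3/3 = 1.433%

1.433%


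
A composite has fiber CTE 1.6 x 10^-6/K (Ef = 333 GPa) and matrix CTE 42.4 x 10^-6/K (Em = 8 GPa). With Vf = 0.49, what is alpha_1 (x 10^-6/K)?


E1 = Ef*Vf + Em*(1-Vf) = 167.25
alpha_1 = (alpha_f*Ef*Vf + alpha_m*Em*(1-Vf))/E1 = 2.6 x 10^-6/K

2.6 x 10^-6/K


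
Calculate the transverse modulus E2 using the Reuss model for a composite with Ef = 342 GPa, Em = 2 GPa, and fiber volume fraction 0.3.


1/E2 = Vf/Ef + (1-Vf)/Em = 0.3/342 + 0.7/2
E2 = 2.85 GPa

2.85 GPa


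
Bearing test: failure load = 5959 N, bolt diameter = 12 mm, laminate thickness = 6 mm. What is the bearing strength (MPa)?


sigma_br = F/(d*h) = 5959/(12*6) = 82.8 MPa

82.8 MPa


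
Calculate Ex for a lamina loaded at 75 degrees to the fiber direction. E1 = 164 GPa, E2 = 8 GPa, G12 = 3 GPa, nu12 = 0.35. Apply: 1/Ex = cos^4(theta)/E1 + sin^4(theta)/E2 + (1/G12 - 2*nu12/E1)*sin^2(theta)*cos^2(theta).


cos^4(75) = 0.004487, sin^4(75) = 0.870513, sin^2(75)*cos^2(75) = 0.0625
1/G12 - 2*nu12/E1 = 1/3 - 2*0.35/164 = 0.329065 GPa^-1
1/Ex = 0.004487/164 + 0.870513/8 + 0.329065*0.0625 = 0.129408 GPa^-1
Ex = 7.73 GPa

7.73 GPa


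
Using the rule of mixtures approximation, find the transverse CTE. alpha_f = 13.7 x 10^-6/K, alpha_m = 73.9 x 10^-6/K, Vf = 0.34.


alpha_2 = alpha_f*Vf + alpha_m*(1-Vf) = 13.7*0.34 + 73.9*0.66 = 53.4 x 10^-6/K

53.4 x 10^-6/K


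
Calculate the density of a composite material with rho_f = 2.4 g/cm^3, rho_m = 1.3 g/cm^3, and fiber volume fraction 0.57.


rho_c = rho_f*Vf + rho_m*(1-Vf) = 2.4*0.57 + 1.3*0.43 = 1.927 g/cm^3

1.927 g/cm^3


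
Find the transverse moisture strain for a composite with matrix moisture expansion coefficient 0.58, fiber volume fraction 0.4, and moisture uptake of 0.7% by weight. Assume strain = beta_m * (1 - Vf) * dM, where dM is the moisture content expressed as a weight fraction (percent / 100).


dM = 0.7/100 = 0.007
strain = beta_m * (1-Vf) * dM = 0.58 * 0.6 * 0.007 = 0.002436

0.002436


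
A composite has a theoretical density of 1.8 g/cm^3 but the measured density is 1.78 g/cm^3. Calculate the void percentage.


Void% = (rho_theo - rho_actual)/rho_theo * 100 = (1.8 - 1.78)/1.8 * 100 = 1.11%

1.11%


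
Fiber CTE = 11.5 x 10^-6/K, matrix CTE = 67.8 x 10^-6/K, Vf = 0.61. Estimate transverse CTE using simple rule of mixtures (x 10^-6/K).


alpha_2 = alpha_f*Vf + alpha_m*(1-Vf) = 11.5*0.61 + 67.8*0.39 = 33.5 x 10^-6/K

33.5 x 10^-6/K


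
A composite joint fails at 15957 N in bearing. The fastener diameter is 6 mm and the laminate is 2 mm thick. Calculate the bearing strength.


sigma_br = F/(d*h) = 15957/(6*2) = 1329.8 MPa

1329.8 MPa


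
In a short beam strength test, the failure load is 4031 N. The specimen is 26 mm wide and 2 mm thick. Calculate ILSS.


ILSS = 3F/(4bh) = 3*4031/(4*26*2) = 58.14 MPa

58.14 MPa


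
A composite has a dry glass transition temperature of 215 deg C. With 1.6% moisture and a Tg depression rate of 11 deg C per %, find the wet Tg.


Tg_wet = Tg_dry - k*moisture = 215 - 11*1.6 = 197.4 deg C

197.4 deg C


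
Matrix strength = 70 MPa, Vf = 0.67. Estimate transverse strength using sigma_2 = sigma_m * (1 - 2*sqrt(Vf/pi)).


factor = 1 - 2*sqrt(0.67/pi) = 0.0764
sigma_2 = 70 * 0.0764 = 5.35 MPa

5.35 MPa


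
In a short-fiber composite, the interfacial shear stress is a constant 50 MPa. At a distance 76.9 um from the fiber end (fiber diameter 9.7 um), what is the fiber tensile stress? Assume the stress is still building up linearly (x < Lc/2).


Force balance: sigma_f * (pi*d^2/4) = tau * (pi*d) * x  ->  sigma_f = 4 * tau * x / d
sigma_f = 4 * 50 * 76.9 / 9.7 = 1585.6 MPa

1585.6 MPa


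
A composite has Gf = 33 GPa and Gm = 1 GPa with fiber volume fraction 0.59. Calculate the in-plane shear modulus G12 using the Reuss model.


1/G12 = Vf/Gf + (1-Vf)/Gm = 0.59/33 + 0.41/1
G12 = 2.34 GPa

2.34 GPa


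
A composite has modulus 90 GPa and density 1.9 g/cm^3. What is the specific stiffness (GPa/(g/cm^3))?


Specific stiffness = E/rho = 90/1.9 = 47.4 GPa/(g/cm^3)

47.4 GPa/(g/cm^3)


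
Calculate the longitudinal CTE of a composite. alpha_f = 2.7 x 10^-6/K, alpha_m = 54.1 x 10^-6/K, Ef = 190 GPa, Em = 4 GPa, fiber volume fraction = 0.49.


E1 = Ef*Vf + Em*(1-Vf) = 95.14
alpha_1 = (alpha_f*Ef*Vf + alpha_m*Em*(1-Vf))/E1 = 3.8 x 10^-6/K

3.8 x 10^-6/K


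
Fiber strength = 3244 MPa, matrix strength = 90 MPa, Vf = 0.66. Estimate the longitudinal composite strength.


sigma_1 = sigma_f*Vf + sigma_m*(1-Vf) = 3244*0.66 + 90*0.34 = 2171.6 MPa

2171.6 MPa


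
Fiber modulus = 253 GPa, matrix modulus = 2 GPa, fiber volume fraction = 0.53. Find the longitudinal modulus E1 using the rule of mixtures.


E1 = Ef*Vf + Em*(1-Vf) = 253*0.53 + 2*0.47 = 135.03 GPa

135.03 GPa


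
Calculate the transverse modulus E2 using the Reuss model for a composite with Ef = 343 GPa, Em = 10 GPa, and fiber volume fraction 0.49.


1/E2 = Vf/Ef + (1-Vf)/Em = 0.49/343 + 0.51/10
E2 = 19.07 GPa

19.07 GPa


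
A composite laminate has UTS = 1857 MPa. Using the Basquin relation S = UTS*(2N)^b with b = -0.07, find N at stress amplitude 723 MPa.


N = 0.5 * (S/UTS)^(1/b) = 0.5 * (723/1857)^(1/-0.07) = 356000.0807 cycles

356000.0807 cycles


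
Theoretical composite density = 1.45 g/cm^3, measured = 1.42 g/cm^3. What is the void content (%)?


Void% = (rho_theo - rho_actual)/rho_theo * 100 = (1.45 - 1.42)/1.45 * 100 = 2.07%

2.07%


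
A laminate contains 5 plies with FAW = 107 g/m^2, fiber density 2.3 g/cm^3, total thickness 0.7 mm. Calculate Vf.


Vf = n * FAW / (rho_f * h * 1000) = 5 * 107 / (2.3 * 0.7 * 1000) = 0.3323

0.3323


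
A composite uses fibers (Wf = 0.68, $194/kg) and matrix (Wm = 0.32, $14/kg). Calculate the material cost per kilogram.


Cost = cost_f*Wf + cost_m*Wm = 194*0.68 + 14*0.32 = $136.4/kg

$136.4/kg


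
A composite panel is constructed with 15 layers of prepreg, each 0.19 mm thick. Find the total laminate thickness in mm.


h = n * t_ply = 15 * 0.19 = 2.85 mm

2.85 mm


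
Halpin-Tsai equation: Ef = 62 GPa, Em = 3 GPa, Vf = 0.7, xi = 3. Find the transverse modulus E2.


eta = (Ef/Em - 1)/(Ef/Em + xi) = (20.6667 - 1)/(20.6667 + 3) = 0.831
E2 = Em*(1+xi*eta*Vf)/(1-eta*Vf) = 19.69 GPa

19.69 GPa


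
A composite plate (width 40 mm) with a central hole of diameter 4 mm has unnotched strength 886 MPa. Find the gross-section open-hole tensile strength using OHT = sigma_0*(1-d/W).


OHT = sigma_0*(1-d/W) = 886*(1-4/40) = 797.4 MPa

797.4 MPa


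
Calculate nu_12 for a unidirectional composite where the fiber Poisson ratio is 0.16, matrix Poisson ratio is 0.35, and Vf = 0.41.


nu_12 = nu_f*Vf + nu_m*(1-Vf) = 0.16*0.41 + 0.35*0.59 = 0.2721

0.2721


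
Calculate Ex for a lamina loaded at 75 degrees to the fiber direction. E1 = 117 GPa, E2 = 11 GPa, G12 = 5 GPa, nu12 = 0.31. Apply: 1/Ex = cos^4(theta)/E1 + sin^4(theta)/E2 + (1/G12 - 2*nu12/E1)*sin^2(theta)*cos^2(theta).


cos^4(75) = 0.004487, sin^4(75) = 0.870513, sin^2(75)*cos^2(75) = 0.0625
1/G12 - 2*nu12/E1 = 1/5 - 2*0.31/117 = 0.194701 GPa^-1
1/Ex = 0.004487/117 + 0.870513/11 + 0.194701*0.0625 = 0.0913447 GPa^-1
Ex = 10.95 GPa

10.95 GPa


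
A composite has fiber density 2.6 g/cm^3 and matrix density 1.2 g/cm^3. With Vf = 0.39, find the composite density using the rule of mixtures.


rho_c = rho_f*Vf + rho_m*(1-Vf) = 2.6*0.39 + 1.2*0.61 = 1.746 g/cm^3

1.746 g/cm^3


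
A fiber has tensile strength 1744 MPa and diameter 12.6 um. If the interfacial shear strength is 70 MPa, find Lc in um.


Lc = sigma_f * d / (2 * tau_i) = 1744 * 12.6 / (2 * 70) = 157.0 um

157.0 um


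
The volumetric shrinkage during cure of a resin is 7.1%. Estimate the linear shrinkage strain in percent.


Linear shrinkage ≈ vol_shrink/3 = 7.1/3 = 2.367%

2.367%


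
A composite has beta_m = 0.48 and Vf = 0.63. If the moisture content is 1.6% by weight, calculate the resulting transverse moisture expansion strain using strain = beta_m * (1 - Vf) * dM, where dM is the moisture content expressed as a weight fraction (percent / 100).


dM = 1.6/100 = 0.016
strain = beta_m * (1-Vf) * dM = 0.48 * 0.37 * 0.016 = 0.0028416

0.0028416


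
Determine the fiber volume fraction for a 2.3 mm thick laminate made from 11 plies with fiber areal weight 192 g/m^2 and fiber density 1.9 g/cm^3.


Vf = n * FAW / (rho_f * h * 1000) = 11 * 192 / (1.9 * 2.3 * 1000) = 0.4833

0.4833


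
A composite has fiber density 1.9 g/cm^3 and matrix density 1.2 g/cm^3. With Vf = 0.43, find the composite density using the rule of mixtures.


rho_c = rho_f*Vf + rho_m*(1-Vf) = 1.9*0.43 + 1.2*0.57 = 1.501 g/cm^3

1.501 g/cm^3


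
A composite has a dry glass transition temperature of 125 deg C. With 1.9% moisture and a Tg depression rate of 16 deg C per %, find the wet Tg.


Tg_wet = Tg_dry - k*moisture = 125 - 16*1.9 = 94.6 deg C

94.6 deg C


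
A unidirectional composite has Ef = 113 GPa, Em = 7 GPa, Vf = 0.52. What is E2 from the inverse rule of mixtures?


1/E2 = Vf/Ef + (1-Vf)/Em = 0.52/113 + 0.48/7
E2 = 13.67 GPa

13.67 GPa


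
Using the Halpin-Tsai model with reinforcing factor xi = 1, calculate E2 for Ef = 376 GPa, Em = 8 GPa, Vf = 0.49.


eta = (Ef/Em - 1)/(Ef/Em + xi) = (47.0 - 1)/(47.0 + 1) = 0.9583
E2 = Em*(1+xi*eta*Vf)/(1-eta*Vf) = 22.16 GPa

22.16 GPa


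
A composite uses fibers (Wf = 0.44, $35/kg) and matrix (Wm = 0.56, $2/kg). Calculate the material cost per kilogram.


Cost = cost_f*Wf + cost_m*Wm = 35*0.44 + 2*0.56 = $16.52/kg

$16.52/kg


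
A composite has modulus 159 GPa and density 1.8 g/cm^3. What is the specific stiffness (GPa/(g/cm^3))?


Specific stiffness = E/rho = 159/1.8 = 88.3 GPa/(g/cm^3)

88.3 GPa/(g/cm^3)


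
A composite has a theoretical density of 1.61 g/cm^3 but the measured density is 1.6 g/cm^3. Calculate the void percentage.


Void% = (rho_theo - rho_actual)/rho_theo * 100 = (1.61 - 1.6)/1.61 * 100 = 0.62%

0.62%


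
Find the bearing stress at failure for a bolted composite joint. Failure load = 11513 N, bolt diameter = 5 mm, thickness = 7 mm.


sigma_br = F/(d*h) = 11513/(5*7) = 328.9 MPa

328.9 MPa


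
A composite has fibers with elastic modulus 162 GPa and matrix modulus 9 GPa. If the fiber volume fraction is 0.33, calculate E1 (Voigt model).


E1 = Ef*Vf + Em*(1-Vf) = 162*0.33 + 9*0.67 = 59.49 GPa

59.49 GPa


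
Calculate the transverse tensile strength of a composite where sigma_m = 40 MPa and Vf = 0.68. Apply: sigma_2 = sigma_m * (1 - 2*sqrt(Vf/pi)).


factor = 1 - 2*sqrt(0.68/pi) = 0.0695
sigma_2 = 40 * 0.0695 = 2.78 MPa

2.78 MPa


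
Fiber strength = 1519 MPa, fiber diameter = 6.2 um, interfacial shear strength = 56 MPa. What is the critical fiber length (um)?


Lc = sigma_f * d / (2 * tau_i) = 1519 * 6.2 / (2 * 56) = 84.1 um

84.1 um


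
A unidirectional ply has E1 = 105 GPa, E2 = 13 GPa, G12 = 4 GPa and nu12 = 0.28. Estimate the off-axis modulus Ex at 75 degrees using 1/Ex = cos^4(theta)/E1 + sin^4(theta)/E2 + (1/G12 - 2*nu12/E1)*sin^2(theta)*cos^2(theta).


cos^4(75) = 0.004487, sin^4(75) = 0.870513, sin^2(75)*cos^2(75) = 0.0625
1/G12 - 2*nu12/E1 = 1/4 - 2*0.28/105 = 0.244667 GPa^-1
1/Ex = 0.004487/105 + 0.870513/13 + 0.244667*0.0625 = 0.0822969 GPa^-1
Ex = 12.15 GPa

12.15 GPa


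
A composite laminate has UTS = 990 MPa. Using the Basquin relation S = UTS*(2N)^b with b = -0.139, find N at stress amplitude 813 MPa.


N = 0.5 * (S/UTS)^(1/b) = 0.5 * (813/990)^(1/-0.139) = 2.0625 cycles

2.0625 cycles


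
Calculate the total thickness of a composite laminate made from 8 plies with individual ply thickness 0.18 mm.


h = n * t_ply = 8 * 0.18 = 1.44 mm

1.44 mm


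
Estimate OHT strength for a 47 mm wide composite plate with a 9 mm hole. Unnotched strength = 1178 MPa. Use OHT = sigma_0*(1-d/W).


OHT = sigma_0*(1-d/W) = 1178*(1-9/47) = 952.4 MPa

952.4 MPa


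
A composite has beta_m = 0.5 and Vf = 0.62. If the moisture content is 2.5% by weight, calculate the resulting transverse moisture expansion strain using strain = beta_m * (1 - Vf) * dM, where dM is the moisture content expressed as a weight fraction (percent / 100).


dM = 2.5/100 = 0.025
strain = beta_m * (1-Vf) * dM = 0.5 * 0.38 * 0.025 = 0.00475

0.00475


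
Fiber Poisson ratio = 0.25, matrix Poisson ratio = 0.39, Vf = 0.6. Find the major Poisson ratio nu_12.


nu_12 = nu_f*Vf + nu_m*(1-Vf) = 0.25*0.6 + 0.39*0.4 = 0.306

0.306


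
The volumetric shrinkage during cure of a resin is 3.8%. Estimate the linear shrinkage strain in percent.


Linear shrinkage ≈ vol_shrink/3 = 3.8/3 = 1.267%

1.267%


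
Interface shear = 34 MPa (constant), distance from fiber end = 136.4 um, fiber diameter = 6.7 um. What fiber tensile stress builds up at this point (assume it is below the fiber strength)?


Force balance: sigma_f * (pi*d^2/4) = tau * (pi*d) * x  ->  sigma_f = 4 * tau * x / d
sigma_f = 4 * 34 * 136.4 / 6.7 = 2768.7 MPa

2768.7 MPa


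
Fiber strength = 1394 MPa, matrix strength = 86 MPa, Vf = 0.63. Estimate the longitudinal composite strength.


sigma_1 = sigma_f*Vf + sigma_m*(1-Vf) = 1394*0.63 + 86*0.37 = 910.0 MPa

910.0 MPa


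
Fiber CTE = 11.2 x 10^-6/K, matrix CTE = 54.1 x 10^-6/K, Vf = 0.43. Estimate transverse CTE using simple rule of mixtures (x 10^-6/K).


alpha_2 = alpha_f*Vf + alpha_m*(1-Vf) = 11.2*0.43 + 54.1*0.57 = 35.7 x 10^-6/K

35.7 x 10^-6/K


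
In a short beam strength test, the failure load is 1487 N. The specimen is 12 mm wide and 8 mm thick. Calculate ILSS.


ILSS = 3F/(4bh) = 3*1487/(4*12*8) = 11.62 MPa

11.62 MPa


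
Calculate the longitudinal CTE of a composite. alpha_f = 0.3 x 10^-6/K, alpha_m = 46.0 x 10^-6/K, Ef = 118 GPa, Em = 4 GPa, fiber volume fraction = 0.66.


E1 = Ef*Vf + Em*(1-Vf) = 79.24
alpha_1 = (alpha_f*Ef*Vf + alpha_m*Em*(1-Vf))/E1 = 1.08 x 10^-6/K

1.08 x 10^-6/K


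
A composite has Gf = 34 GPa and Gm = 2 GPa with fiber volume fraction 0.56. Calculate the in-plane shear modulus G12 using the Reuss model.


1/G12 = Vf/Gf + (1-Vf)/Gm = 0.56/34 + 0.44/2
G12 = 4.23 GPa

4.23 GPa


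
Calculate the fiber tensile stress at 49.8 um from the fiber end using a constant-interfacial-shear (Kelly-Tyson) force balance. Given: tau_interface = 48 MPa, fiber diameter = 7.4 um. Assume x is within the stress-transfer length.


Force balance: sigma_f * (pi*d^2/4) = tau * (pi*d) * x  ->  sigma_f = 4 * tau * x / d
sigma_f = 4 * 48 * 49.8 / 7.4 = 1292.1 MPa

1292.1 MPa


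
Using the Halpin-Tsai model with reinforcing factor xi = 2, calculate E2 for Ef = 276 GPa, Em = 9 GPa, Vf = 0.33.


eta = (Ef/Em - 1)/(Ef/Em + xi) = (30.6667 - 1)/(30.6667 + 2) = 0.9082
E2 = Em*(1+xi*eta*Vf)/(1-eta*Vf) = 20.55 GPa

20.55 GPa


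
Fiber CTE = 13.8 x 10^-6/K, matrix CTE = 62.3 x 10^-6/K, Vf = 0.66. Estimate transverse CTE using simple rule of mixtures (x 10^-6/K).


alpha_2 = alpha_f*Vf + alpha_m*(1-Vf) = 13.8*0.66 + 62.3*0.34 = 30.3 x 10^-6/K

30.3 x 10^-6/K


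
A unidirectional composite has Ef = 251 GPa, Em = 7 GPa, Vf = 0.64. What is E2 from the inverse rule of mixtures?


1/E2 = Vf/Ef + (1-Vf)/Em = 0.64/251 + 0.36/7
E2 = 18.53 GPa

18.53 GPa


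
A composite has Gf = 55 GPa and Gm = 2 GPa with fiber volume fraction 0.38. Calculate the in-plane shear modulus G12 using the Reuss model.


1/G12 = Vf/Gf + (1-Vf)/Gm = 0.38/55 + 0.62/2
G12 = 3.16 GPa

3.16 GPa


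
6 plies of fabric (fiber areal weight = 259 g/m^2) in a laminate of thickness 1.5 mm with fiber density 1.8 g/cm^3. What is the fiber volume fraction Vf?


Vf = n * FAW / (rho_f * h * 1000) = 6 * 259 / (1.8 * 1.5 * 1000) = 0.5756

0.5756


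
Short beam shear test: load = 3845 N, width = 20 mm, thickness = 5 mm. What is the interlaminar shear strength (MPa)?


ILSS = 3F/(4bh) = 3*3845/(4*20*5) = 28.84 MPa

28.84 MPa


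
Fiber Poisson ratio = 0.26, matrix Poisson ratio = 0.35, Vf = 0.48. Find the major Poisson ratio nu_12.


nu_12 = nu_f*Vf + nu_m*(1-Vf) = 0.26*0.48 + 0.35*0.52 = 0.3068

0.3068


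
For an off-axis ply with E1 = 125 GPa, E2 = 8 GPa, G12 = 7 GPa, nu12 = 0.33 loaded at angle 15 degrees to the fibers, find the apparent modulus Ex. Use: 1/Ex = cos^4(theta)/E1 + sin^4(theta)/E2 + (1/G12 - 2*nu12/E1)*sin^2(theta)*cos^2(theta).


cos^4(15) = 0.870513, sin^4(15) = 0.004487, sin^2(15)*cos^2(15) = 0.0625
1/G12 - 2*nu12/E1 = 1/7 - 2*0.33/125 = 0.137577 GPa^-1
1/Ex = 0.870513/125 + 0.004487/8 + 0.137577*0.0625 = 0.0161236 GPa^-1
Ex = 62.02 GPa

62.02 GPa


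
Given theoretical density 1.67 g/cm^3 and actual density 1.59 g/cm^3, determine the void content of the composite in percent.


Void% = (rho_theo - rho_actual)/rho_theo * 100 = (1.67 - 1.59)/1.67 * 100 = 4.79%

4.79%


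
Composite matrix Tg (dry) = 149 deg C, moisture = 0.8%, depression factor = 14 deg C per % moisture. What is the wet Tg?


Tg_wet = Tg_dry - k*moisture = 149 - 14*0.8 = 137.8 deg C

137.8 deg C
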